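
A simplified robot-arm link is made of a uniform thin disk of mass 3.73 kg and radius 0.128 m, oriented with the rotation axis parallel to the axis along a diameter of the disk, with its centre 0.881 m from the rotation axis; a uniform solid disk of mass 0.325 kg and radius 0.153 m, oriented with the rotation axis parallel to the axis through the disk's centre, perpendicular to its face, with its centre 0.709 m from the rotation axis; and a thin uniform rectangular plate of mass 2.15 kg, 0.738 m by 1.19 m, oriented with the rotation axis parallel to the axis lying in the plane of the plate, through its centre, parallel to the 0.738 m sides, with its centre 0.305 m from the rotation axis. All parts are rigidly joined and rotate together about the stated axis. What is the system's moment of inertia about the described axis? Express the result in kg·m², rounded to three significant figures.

3.53

Thin disk: I_cm = (1/4)MR² = (1/4)(3.73)(0.128)² = 0.015278 kg·m²; centre at d = 0.881 m, so I = I_cm + Md² gives I = 0.015278 + (3.73)(0.881)² = 2.9104 kg·m².
Solid disk: I_cm = (1/2)MR² = (1/2)(0.325)(0.153)² = 0.003804 kg·m²; centre at d = 0.709 m, so I = I_cm + Md² gives I = 0.003804 + (0.325)(0.709)² = 0.16718 kg·m².
Rectangular plate: I_cm = (1/12)Mb² = (1/12)(2.15)(1.19)² = 0.25372 kg·m²; centre at d = 0.305 m, so I = I_cm + Md² gives I = 0.25372 + (2.15)(0.305)² = 0.45372 kg·m².
Total I = 2.9104 + 0.16718 + 0.45372 = 3.5313 kg·m².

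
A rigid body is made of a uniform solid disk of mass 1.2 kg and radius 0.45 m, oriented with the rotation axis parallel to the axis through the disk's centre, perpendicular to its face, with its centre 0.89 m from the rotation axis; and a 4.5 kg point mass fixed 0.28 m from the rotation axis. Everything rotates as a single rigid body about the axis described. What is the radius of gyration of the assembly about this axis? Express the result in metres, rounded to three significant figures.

0.500

Solid disk: I_cm = (1/2)MR² = (1/2)(1.2)(0.45)² = 0.1215 kg m^2; centre at d = 0.89 m, so the parallel axis theorem gives I = 0.1215 + (1.2)(0.89)² = 1.072 kg m^2.
Point mass: I_cm = 0; centre at d = 0.28 m, so the parallel axis theorem gives I = 0 + (4.5)(0.28)² = 0.3528 kg m^2.
Total I = 1.4248 kg m^2; total mass M = 5.7 kg.
k = √(I/M) = √(1.4248/5.7) = 0.49997 m.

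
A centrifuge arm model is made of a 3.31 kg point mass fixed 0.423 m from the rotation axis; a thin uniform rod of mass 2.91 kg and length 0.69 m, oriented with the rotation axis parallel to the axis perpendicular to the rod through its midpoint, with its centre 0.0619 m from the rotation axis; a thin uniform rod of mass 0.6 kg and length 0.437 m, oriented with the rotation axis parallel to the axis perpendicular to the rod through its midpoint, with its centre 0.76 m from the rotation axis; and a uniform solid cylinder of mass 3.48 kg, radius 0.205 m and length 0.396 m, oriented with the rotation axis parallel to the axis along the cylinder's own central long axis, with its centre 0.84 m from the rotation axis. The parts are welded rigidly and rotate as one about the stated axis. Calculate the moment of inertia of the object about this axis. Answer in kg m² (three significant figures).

Point mass: I_cm = 0; centre at d = 0.423 m, so I = I_cm + Md² gives I = 0 + (3.31)(0.423)² = 0.59225 kg m².
Thin rod: I_cm = (1/12)ML² = (1/12)(2.91)(0.69)² = 0.11545 kg m²; centre at d = 0.0619 m, so I = I_cm + Md² gives I = 0.11545 + (2.91)(0.0619)² = 0.1266 kg m².
Thin rod: I_cm = (1/12)ML² = (1/12)(0.6)(0.437)² = 0.0095484 kg m²; centre at d = 0.76 m, so I = I_cm + Md² gives I = 0.0095484 + (0.6)(0.76)² = 0.35611 kg m².
Solid cylinder: I_cm = (1/2)MR² = (1/2)(3.48)(0.205)² = 0.073123 kg m²; centre at d = 0.84 m, so I = I_cm + Md² gives I = 0.073123 + (3.48)(0.84)² = 2.5286 kg m².
Total I = 0.59225 + 0.1266 + 0.35611 + 2.5286 = 3.6036 kg m².

3.60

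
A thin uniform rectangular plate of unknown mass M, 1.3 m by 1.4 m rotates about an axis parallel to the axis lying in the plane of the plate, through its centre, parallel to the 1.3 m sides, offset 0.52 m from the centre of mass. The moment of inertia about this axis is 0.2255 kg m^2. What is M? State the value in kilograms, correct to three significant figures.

I = I_cm + Md² = (1/12)Mb² + Md² = M·[0.0833333·(1.4)² + (0.52)²] = M·0.43373.
So M = 0.2255 / 0.43373 = 0.5199 kg.

0.520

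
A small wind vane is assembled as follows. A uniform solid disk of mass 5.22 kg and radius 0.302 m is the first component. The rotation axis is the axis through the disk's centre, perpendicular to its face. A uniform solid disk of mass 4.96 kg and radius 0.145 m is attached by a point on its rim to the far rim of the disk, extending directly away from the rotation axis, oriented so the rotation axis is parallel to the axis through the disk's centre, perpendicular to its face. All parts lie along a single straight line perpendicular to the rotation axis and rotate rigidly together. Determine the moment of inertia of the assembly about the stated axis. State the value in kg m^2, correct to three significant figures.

Solid disk: I_cm = (1/2)MR² = (1/2)(5.22)(0.302)² = 0.23804 kg m^2; axis through the centre, so I = 0.23804 kg m^2.
Solid disk: I_cm = (1/2)MR² = (1/2)(4.96)(0.145)² = 0.052142 kg m^2; centre at d = 0.302 + 0.145 = 0.447 m, so the parallel axis theorem gives I = 0.052142 + (4.96)(0.447)² = 1.0432 kg m^2.
Total I = 0.23804 + 1.0432 = 1.2812 kg m^2.

1.28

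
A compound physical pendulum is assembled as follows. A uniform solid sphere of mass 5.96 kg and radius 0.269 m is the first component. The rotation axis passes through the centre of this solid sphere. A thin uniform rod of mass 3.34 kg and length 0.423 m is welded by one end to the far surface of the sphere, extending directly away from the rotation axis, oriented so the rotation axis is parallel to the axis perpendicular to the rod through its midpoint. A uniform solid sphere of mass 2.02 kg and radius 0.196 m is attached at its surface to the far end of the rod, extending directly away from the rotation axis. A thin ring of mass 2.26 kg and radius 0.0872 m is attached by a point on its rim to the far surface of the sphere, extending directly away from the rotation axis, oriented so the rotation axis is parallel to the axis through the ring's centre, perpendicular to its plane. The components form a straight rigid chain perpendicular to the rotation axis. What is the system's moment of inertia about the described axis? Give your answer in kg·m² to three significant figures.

Solid sphere: I_cm = (2/5)MR² = (2/5)(5.96)(0.269)² = 0.17251 kg·m²; axis through the centre, so I = 0.17251 kg·m².
Thin rod: I_cm = (1/12)ML² = (1/12)(3.34)(0.423)² = 0.049802 kg·m²; centre at d = 0.269 + 0.2115 = 0.4805 m, so the parallel axis theorem gives I = 0.049802 + (3.34)(0.4805)² = 0.82094 kg·m².
Solid sphere: I_cm = (2/5)MR² = (2/5)(2.02)(0.196)² = 0.03104 kg·m²; centre at d = 0.269 + 0.2115 + 0.2115 + 0.196 = 0.888 m, so the parallel axis theorem gives I = 0.03104 + (2.02)(0.888)² = 1.6239 kg·m².
Thin ring: I_cm = MR² = (2.26)(0.0872)² = 0.017185 kg·m²; centre at d = 0.269 + 0.2115 + 0.2115 + 0.196 + 0.196 + 0.0872 = 1.1712 m, so the parallel axis theorem gives I = 0.017185 + (2.26)(1.1712)² = 3.1172 kg·m².
Total I = 0.17251 + 0.82094 + 1.6239 + 3.1172 = 5.7346 kg·m².

5.73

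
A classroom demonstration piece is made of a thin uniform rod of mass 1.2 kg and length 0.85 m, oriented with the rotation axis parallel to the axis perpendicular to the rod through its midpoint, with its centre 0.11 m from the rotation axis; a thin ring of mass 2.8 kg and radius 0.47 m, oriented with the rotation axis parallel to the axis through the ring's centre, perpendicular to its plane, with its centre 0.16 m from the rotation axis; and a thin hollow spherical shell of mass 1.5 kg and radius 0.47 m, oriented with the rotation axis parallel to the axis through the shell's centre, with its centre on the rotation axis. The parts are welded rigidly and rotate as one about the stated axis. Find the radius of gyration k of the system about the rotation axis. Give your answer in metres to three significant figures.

Thin rod: I_cm = (1/12)ML² = (1/12)(1.2)(0.85)² = 0.07225 kg·m²; centre at d = 0.11 m, so the parallel axis theorem gives I = 0.07225 + (1.2)(0.11)² = 0.08677 kg·m².
Thin ring: I_cm = MR² = (2.8)(0.47)² = 0.61852 kg·m²; centre at d = 0.16 m, so the parallel axis theorem gives I = 0.61852 + (2.8)(0.16)² = 0.6902 kg·m².
Spherical shell: I_cm = (2/3)MR² = (2/3)(1.5)(0.47)² = 0.2209 kg·m²; axis through the centre, so I = 0.2209 kg·m².
Total I = 0.99787 kg·m²; total mass M = 5.5 kg.
k = √(I/M) = √(0.99787/5.5) = 0.42595 m.

0.426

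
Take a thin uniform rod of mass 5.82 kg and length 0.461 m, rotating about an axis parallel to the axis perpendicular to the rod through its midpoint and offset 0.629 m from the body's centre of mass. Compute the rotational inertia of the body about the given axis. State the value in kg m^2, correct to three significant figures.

2.41

I_cm = (1/12)ML² = (1/12)(5.82)(0.461)² = 0.10307 kg m^2; centre at d = 0.629 m, so the parallel axis theorem gives I = 0.10307 + (5.82)(0.629)² = 2.4057 kg m^2.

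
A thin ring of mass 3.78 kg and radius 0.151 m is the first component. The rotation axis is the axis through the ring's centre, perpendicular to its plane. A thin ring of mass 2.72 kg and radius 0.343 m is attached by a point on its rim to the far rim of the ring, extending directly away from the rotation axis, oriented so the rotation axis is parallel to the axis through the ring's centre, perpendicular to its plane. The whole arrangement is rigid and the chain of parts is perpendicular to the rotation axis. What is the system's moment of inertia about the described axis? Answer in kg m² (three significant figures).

1.07

Thin ring: I_cm = MR² = (3.78)(0.151)² = 0.086188 kg m²; axis through the centre, so I = 0.086188 kg m².
Thin ring: I_cm = MR² = (2.72)(0.343)² = 0.32001 kg m²; centre at d = 0.151 + 0.343 = 0.494 m, so the parallel axis theorem gives I = 0.32001 + (2.72)(0.494)² = 0.98378 kg m².
Total I = 0.086188 + 0.98378 = 1.07 kg m².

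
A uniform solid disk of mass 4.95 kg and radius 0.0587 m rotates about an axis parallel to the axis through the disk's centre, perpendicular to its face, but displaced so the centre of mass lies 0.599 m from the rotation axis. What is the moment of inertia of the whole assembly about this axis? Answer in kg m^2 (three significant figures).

1.78

I_cm = (1/2)MR² = (1/2)(4.95)(0.0587)² = 0.0085281 kg m^2; centre at d = 0.599 m, so I = I_cm + Md² gives I = 0.0085281 + (4.95)(0.599)² = 1.7846 kg m^2.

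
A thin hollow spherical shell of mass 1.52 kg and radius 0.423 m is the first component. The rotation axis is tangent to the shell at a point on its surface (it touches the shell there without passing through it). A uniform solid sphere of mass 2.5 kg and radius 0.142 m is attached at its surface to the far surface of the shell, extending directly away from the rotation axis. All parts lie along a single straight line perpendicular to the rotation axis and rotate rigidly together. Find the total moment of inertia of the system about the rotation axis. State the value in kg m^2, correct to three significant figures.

2.91

Spherical shell: I_cm = (2/3)MR² = (2/3)(1.52)(0.423)² = 0.18131 kg m^2; centre at d = 0.423 m, so I = I_cm + Md² gives I = 0.18131 + (1.52)(0.423)² = 0.45329 kg m^2.
Solid sphere: I_cm = (2/5)MR² = (2/5)(2.5)(0.142)² = 0.020164 kg m^2; centre at d = 0.423 + 0.423 + 0.142 = 0.988 m, so I = I_cm + Md² gives I = 0.020164 + (2.5)(0.988)² = 2.4605 kg m^2.
Total I = 0.45329 + 2.4605 = 2.9138 kg m^2.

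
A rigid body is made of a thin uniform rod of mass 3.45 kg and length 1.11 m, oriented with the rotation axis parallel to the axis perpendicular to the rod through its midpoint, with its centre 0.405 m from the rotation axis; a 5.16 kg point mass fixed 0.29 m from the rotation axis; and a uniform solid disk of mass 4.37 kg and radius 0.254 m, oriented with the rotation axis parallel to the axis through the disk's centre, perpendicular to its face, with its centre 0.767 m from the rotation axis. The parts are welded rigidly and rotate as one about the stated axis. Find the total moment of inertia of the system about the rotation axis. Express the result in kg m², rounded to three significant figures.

Thin rod: I_cm = (1/12)ML² = (1/12)(3.45)(1.11)² = 0.35423 kg m²; centre at d = 0.405 m, so the parallel axis theorem gives I = 0.35423 + (3.45)(0.405)² = 0.92012 kg m².
Point mass: I_cm = 0; centre at d = 0.29 m, so the parallel axis theorem gives I = 0 + (5.16)(0.29)² = 0.43396 kg m².
Solid disk: I_cm = (1/2)MR² = (1/2)(4.37)(0.254)² = 0.14097 kg m²; centre at d = 0.767 m, so the parallel axis theorem gives I = 0.14097 + (4.37)(0.767)² = 2.7118 kg m².
Total I = 0.92012 + 0.43396 + 2.7118 = 4.0659 kg m².

4.07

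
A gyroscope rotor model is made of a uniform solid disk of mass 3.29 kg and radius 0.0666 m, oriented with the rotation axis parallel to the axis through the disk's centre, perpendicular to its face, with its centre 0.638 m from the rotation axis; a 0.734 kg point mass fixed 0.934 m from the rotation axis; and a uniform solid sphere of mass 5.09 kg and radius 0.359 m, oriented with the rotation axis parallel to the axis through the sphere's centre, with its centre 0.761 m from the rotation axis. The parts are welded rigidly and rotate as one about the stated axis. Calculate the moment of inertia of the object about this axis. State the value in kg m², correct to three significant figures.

Solid disk: I_cm = (1/2)MR² = (1/2)(3.29)(0.0666)² = 0.0072965 kg m²; centre at d = 0.638 m, so I = I_cm + Md² gives I = 0.0072965 + (3.29)(0.638)² = 1.3465 kg m².
Point mass: I_cm = 0; centre at d = 0.934 m, so I = I_cm + Md² gives I = 0 + (0.734)(0.934)² = 0.64031 kg m².
Solid sphere: I_cm = (2/5)MR² = (2/5)(5.09)(0.359)² = 0.2624 kg m²; centre at d = 0.761 m, so I = I_cm + Md² gives I = 0.2624 + (5.09)(0.761)² = 3.2101 kg m².
Total I = 1.3465 + 0.64031 + 3.2101 = 5.1969 kg m².

5.20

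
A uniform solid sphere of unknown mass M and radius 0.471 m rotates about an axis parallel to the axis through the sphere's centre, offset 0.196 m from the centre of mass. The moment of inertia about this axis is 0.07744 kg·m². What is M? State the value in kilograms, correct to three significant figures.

0.609

I = I_cm + Md² = (2/5)MR² + Md² = M·[0.4·(0.471)² + (0.196)²] = M·0.12715.
So M = 0.07744 / 0.12715 = 0.60903 kg.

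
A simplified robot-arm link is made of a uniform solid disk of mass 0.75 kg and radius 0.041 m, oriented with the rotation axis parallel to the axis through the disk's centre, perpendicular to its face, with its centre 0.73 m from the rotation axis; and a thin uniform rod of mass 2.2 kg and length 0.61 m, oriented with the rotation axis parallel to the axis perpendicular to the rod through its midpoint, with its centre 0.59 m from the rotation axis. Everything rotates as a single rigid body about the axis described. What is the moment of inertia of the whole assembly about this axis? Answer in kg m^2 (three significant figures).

1.23

Solid disk: I_cm = (1/2)MR² = (1/2)(0.75)(0.041)² = 0.00063038 kg m^2; centre at d = 0.73 m, so I = I_cm + Md² gives I = 0.00063038 + (0.75)(0.73)² = 0.40031 kg m^2.
Thin rod: I_cm = (1/12)ML² = (1/12)(2.2)(0.61)² = 0.068218 kg m^2; centre at d = 0.59 m, so I = I_cm + Md² gives I = 0.068218 + (2.2)(0.59)² = 0.83404 kg m^2.
Total I = 0.40031 + 0.83404 = 1.2343 kg m^2.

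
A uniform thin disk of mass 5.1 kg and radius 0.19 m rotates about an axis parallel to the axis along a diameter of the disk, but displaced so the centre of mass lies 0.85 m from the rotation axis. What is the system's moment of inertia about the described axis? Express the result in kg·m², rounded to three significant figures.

3.73

I_cm = (1/4)MR² = (1/4)(5.1)(0.19)² = 0.046027 kg·m²; centre at d = 0.85 m, so the parallel axis theorem gives I = 0.046027 + (5.1)(0.85)² = 3.7308 kg·m².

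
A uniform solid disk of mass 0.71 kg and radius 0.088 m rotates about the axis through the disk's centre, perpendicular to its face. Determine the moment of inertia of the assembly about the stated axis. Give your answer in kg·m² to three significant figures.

0.00275

I_cm = (1/2)MR² = (1/2)(0.71)(0.088)² = 0.0027491 kg·m²; axis through the centre, so I = 0.0027491 kg·m².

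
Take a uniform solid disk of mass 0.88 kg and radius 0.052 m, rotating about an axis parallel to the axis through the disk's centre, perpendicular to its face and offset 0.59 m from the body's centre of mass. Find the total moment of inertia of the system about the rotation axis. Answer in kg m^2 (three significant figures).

0.308

I_cm = (1/2)MR² = (1/2)(0.88)(0.052)² = 0.0011898 kg m^2; centre at d = 0.59 m, so I = I_cm + Md² gives I = 0.0011898 + (0.88)(0.59)² = 0.30752 kg m^2.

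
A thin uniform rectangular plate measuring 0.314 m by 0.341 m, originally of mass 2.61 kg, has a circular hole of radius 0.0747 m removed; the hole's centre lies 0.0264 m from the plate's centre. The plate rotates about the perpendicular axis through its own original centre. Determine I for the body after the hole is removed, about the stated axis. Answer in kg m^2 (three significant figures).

0.0452

Unpierced body about its centre: I₀ = (1/12)M(a²+b²) = (1/12)(2.61)[(0.314)² + (0.341)²] = 0.046736 kg m^2.
The removed disk has mass m = M·πr²/(ab) = (2.61)·π(0.0747)²/(0.314·0.341) = 0.42731 kg (same uniform areal density).
Its moment of inertia about the rotation axis (parallel-axis theorem): I_hole = (1/2)mr² + md² = (1/2)(0.42731)(0.0747)² + (0.42731)(0.0264)² = 0.00149 kg m^2.
Treating the hole as negative mass, I = I₀ − I_hole = 0.046736 − 0.00149 = 0.045246 kg m^2.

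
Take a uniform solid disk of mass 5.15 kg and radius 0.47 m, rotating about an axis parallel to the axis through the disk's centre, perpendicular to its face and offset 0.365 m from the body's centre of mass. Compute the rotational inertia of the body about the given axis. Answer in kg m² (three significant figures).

1.25

I_cm = (1/2)MR² = (1/2)(5.15)(0.47)² = 0.56882 kg m²; centre at d = 0.365 m, so I = I_cm + Md² gives I = 0.56882 + (5.15)(0.365)² = 1.2549 kg m².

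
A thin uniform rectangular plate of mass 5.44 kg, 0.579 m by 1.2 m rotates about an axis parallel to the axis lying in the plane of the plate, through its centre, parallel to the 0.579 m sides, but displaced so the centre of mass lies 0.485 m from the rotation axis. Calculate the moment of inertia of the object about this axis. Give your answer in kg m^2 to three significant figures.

I_cm = (1/12)Mb² = (1/12)(5.44)(1.2)² = 0.6528 kg m^2; centre at d = 0.485 m, so I = I_cm + Md² gives I = 0.6528 + (5.44)(0.485)² = 1.9324 kg m^2.

1.93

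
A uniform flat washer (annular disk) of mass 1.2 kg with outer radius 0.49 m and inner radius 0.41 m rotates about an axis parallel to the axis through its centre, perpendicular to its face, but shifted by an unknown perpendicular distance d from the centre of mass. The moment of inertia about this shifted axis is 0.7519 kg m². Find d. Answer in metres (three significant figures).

0.650

About the centre-of-mass axis, I_cm = (1/2)M(R²+r²) = (1/2)(1.2)[(0.49)² + (0.41)²] = 0.24492 kg m².
Parallel axis theorem: I = I_cm + Md², so Md² = 0.7519 − 0.24492 = 0.50698 kg m².
d = √(0.50698 / 1.2) = 0.64999 m.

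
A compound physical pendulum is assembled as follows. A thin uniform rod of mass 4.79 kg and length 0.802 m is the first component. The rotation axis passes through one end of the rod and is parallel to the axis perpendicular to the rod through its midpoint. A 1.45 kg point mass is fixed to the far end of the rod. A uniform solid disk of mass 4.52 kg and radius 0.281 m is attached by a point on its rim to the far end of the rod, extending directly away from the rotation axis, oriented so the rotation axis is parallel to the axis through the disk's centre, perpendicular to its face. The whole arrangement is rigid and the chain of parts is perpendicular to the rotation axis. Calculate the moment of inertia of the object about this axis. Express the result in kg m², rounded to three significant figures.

7.44

Thin rod: I_cm = (1/12)ML² = (1/12)(4.79)(0.802)² = 0.25675 kg m²; centre at d = 0.401 m, so the parallel axis theorem gives I = 0.25675 + (4.79)(0.401)² = 1.027 kg m².
Point mass: I_cm = 0; centre at d = 0.401 + 0.401 = 0.802 m, so the parallel axis theorem gives I = 0 + (1.45)(0.802)² = 0.93265 kg m².
Solid disk: I_cm = (1/2)MR² = (1/2)(4.52)(0.281)² = 0.17845 kg m²; centre at d = 0.401 + 0.401 + 0.281 = 1.083 m, so the parallel axis theorem gives I = 0.17845 + (4.52)(1.083)² = 5.4799 kg m².
Total I = 1.027 + 0.93265 + 5.4799 = 7.4395 kg m².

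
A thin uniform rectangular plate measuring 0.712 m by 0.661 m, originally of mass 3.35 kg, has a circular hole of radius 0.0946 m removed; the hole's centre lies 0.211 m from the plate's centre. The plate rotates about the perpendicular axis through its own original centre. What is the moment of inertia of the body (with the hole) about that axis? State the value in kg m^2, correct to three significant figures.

Unpierced body about its centre: I₀ = (1/12)M(a²+b²) = (1/12)(3.35)[(0.712)² + (0.661)²] = 0.2635 kg m^2.
The removed disk has mass m = M·πr²/(ab) = (3.35)·π(0.0946)²/(0.712·0.661) = 0.20012 kg (same uniform areal density).
Its moment of inertia about the rotation axis (parallel-axis theorem): I_hole = (1/2)mr² + md² = (1/2)(0.20012)(0.0946)² + (0.20012)(0.211)² = 0.0098051 kg m^2.
Treating the hole as negative mass, I = I₀ − I_hole = 0.2635 − 0.0098051 = 0.25369 kg m^2.

0.254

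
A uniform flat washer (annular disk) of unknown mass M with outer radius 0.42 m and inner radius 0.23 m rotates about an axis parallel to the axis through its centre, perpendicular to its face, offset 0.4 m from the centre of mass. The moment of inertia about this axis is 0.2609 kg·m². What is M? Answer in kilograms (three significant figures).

I = I_cm + Md² = (1/2)M(R²+r²) + Md² = M·[0.5·[(0.42)² + (0.23)²] + (0.4)²] = M·0.27465.
So M = 0.2609 / 0.27465 = 0.94994 kg.

0.950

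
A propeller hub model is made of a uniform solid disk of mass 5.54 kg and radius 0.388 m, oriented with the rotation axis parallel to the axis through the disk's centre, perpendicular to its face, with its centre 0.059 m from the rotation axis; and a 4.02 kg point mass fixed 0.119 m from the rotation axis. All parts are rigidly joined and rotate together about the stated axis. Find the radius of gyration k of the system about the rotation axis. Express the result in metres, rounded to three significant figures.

Solid disk: I_cm = (1/2)MR² = (1/2)(5.54)(0.388)² = 0.41701 kg m^2; centre at d = 0.059 m, so the parallel axis theorem gives I = 0.41701 + (5.54)(0.059)² = 0.43629 kg m^2.
Point mass: I_cm = 0; centre at d = 0.119 m, so the parallel axis theorem gives I = 0 + (4.02)(0.119)² = 0.056927 kg m^2.
Total I = 0.49322 kg m^2; total mass M = 9.56 kg.
k = √(I/M) = √(0.49322/9.56) = 0.22714 m.

0.227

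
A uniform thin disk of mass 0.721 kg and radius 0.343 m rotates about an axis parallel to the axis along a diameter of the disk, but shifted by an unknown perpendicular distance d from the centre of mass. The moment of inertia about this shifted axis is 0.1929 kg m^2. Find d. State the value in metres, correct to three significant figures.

About the centre-of-mass axis, I_cm = (1/4)MR² = (1/4)(0.721)(0.343)² = 0.021206 kg m^2.
Parallel axis theorem: I = I_cm + Md², so Md² = 0.1929 − 0.021206 = 0.17169 kg m^2.
d = √(0.17169 / 0.721) = 0.48799 m.

0.488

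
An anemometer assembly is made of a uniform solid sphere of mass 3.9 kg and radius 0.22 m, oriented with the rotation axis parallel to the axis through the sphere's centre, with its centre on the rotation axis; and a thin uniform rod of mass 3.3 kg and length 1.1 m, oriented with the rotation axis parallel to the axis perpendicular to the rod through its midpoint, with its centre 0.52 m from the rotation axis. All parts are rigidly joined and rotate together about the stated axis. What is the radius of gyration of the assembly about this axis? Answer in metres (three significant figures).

0.425

Solid sphere: I_cm = (2/5)MR² = (2/5)(3.9)(0.22)² = 0.075504 kg m^2; axis through the centre, so I = 0.075504 kg m^2.
Thin rod: I_cm = (1/12)ML² = (1/12)(3.3)(1.1)² = 0.33275 kg m^2; centre at d = 0.52 m, so the parallel axis theorem gives I = 0.33275 + (3.3)(0.52)² = 1.2251 kg m^2.
Total I = 1.3006 kg m^2; total mass M = 7.2 kg.
k = √(I/M) = √(1.3006/7.2) = 0.42501 m.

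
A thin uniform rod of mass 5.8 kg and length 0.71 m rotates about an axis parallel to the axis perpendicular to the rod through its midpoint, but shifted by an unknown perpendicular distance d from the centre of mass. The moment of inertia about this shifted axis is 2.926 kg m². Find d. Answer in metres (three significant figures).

0.680

About the centre-of-mass axis, I_cm = (1/12)ML² = (1/12)(5.8)(0.71)² = 0.24365 kg m².
Parallel axis theorem: I = I_cm + Md², so Md² = 2.926 − 0.24365 = 2.6824 kg m².
d = √(2.6824 / 5.8) = 0.68005 m.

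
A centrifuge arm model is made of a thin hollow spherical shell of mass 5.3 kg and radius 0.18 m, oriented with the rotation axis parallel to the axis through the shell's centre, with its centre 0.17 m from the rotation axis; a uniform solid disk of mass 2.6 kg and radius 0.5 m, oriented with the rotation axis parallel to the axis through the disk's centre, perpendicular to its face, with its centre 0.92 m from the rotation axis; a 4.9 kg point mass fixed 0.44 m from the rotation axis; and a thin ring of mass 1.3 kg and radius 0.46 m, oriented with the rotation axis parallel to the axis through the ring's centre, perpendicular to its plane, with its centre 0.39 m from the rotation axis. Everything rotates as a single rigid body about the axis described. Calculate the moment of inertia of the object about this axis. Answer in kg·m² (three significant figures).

Spherical shell: I_cm = (2/3)MR² = (2/3)(5.3)(0.18)² = 0.11448 kg·m²; centre at d = 0.17 m, so I = I_cm + Md² gives I = 0.11448 + (5.3)(0.17)² = 0.26765 kg·m².
Solid disk: I_cm = (1/2)MR² = (1/2)(2.6)(0.5)² = 0.325 kg·m²; centre at d = 0.92 m, so I = I_cm + Md² gives I = 0.325 + (2.6)(0.92)² = 2.5256 kg·m².
Point mass: I_cm = 0; centre at d = 0.44 m, so I = I_cm + Md² gives I = 0 + (4.9)(0.44)² = 0.94864 kg·m².
Thin ring: I_cm = MR² = (1.3)(0.46)² = 0.27508 kg·m²; centre at d = 0.39 m, so I = I_cm + Md² gives I = 0.27508 + (1.3)(0.39)² = 0.47281 kg·m².
Total I = 0.26765 + 2.5256 + 0.94864 + 0.47281 = 4.2147 kg·m².

4.21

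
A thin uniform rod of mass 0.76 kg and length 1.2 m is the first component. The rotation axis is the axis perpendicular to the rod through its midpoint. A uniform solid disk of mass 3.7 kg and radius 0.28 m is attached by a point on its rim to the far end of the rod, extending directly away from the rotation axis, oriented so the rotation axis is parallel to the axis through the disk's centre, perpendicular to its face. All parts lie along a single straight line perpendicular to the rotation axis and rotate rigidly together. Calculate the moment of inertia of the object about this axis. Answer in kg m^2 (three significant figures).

3.10

Thin rod: I_cm = (1/12)ML² = (1/12)(0.76)(1.2)² = 0.0912 kg m^2; axis through the centre, so I = 0.0912 kg m^2.
Solid disk: I_cm = (1/2)MR² = (1/2)(3.7)(0.28)² = 0.14504 kg m^2; centre at d = 0.6 + 0.28 = 0.88 m, so the parallel axis theorem gives I = 0.14504 + (3.7)(0.88)² = 3.0103 kg m^2.
Total I = 0.0912 + 3.0103 = 3.1015 kg m^2.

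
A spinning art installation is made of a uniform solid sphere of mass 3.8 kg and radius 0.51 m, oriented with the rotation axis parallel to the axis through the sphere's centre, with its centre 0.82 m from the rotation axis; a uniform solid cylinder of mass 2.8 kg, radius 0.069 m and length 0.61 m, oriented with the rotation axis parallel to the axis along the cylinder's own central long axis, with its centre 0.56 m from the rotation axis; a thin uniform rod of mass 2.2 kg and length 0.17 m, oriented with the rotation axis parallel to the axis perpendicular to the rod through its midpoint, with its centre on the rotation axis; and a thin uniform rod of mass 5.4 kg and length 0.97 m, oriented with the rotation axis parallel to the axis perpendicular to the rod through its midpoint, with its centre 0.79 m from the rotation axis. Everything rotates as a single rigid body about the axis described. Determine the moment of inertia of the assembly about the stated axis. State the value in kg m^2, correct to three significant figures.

7.63

Solid sphere: I_cm = (2/5)MR² = (2/5)(3.8)(0.51)² = 0.39535 kg m^2; centre at d = 0.82 m, so the parallel axis theorem gives I = 0.39535 + (3.8)(0.82)² = 2.9505 kg m^2.
Solid cylinder: I_cm = (1/2)MR² = (1/2)(2.8)(0.069)² = 0.0066654 kg m^2; centre at d = 0.56 m, so the parallel axis theorem gives I = 0.0066654 + (2.8)(0.56)² = 0.88475 kg m^2.
Thin rod: I_cm = (1/12)ML² = (1/12)(2.2)(0.17)² = 0.0052983 kg m^2; axis through the centre, so I = 0.0052983 kg m^2.
Thin rod: I_cm = (1/12)ML² = (1/12)(5.4)(0.97)² = 0.4234 kg m^2; centre at d = 0.79 m, so the parallel axis theorem gives I = 0.4234 + (5.4)(0.79)² = 3.7935 kg m^2.
Total I = 2.9505 + 0.88475 + 0.0052983 + 3.7935 = 7.6341 kg m^2.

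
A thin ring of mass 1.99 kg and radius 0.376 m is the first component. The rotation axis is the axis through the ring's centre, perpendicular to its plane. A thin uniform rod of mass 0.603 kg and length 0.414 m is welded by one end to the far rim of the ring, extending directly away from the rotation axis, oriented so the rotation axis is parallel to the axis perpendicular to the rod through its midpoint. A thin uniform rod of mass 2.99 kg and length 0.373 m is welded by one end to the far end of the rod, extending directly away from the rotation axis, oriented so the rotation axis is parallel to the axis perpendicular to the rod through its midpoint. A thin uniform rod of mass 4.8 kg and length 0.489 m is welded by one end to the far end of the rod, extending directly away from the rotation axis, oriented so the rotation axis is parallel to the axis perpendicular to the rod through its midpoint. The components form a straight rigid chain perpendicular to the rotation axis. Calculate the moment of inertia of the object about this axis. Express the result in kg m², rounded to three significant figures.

Thin ring: I_cm = MR² = (1.99)(0.376)² = 0.28134 kg m²; axis through the centre, so I = 0.28134 kg m².
Thin rod: I_cm = (1/12)ML² = (1/12)(0.603)(0.414)² = 0.0086126 kg m²; centre at d = 0.376 + 0.207 = 0.583 m, so I = I_cm + Md² gives I = 0.0086126 + (0.603)(0.583)² = 0.21357 kg m².
Thin rod: I_cm = (1/12)ML² = (1/12)(2.99)(0.373)² = 0.034666 kg m²; centre at d = 0.376 + 0.207 + 0.207 + 0.1865 = 0.9765 m, so I = I_cm + Md² gives I = 0.034666 + (2.99)(0.9765)² = 2.8858 kg m².
Thin rod: I_cm = (1/12)ML² = (1/12)(4.8)(0.489)² = 0.095648 kg m²; centre at d = 0.376 + 0.207 + 0.207 + 0.1865 + 0.1865 + 0.2445 = 1.4075 m, so I = I_cm + Md² gives I = 0.095648 + (4.8)(1.4075)² = 9.6047 kg m².
Total I = 0.28134 + 0.21357 + 2.8858 + 9.6047 = 12.985 kg m².

13.0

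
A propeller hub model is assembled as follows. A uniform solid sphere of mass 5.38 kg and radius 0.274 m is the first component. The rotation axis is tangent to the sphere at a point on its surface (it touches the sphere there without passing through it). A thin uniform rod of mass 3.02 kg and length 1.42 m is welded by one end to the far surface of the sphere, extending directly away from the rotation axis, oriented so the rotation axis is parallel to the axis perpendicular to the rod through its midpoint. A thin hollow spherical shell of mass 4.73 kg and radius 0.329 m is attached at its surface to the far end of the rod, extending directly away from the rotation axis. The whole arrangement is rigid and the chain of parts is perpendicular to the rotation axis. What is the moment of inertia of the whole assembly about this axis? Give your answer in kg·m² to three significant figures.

Solid sphere: I_cm = (2/5)MR² = (2/5)(5.38)(0.274)² = 0.16156 kg·m²; centre at d = 0.274 m, so the parallel axis theorem gives I = 0.16156 + (5.38)(0.274)² = 0.56547 kg·m².
Thin rod: I_cm = (1/12)ML² = (1/12)(3.02)(1.42)² = 0.50746 kg·m²; centre at d = 0.274 + 0.274 + 0.71 = 1.258 m, so the parallel axis theorem gives I = 0.50746 + (3.02)(1.258)² = 5.2868 kg·m².
Spherical shell: I_cm = (2/3)MR² = (2/3)(4.73)(0.329)² = 0.34132 kg·m²; centre at d = 0.274 + 0.274 + 0.71 + 0.71 + 0.329 = 2.297 m, so the parallel axis theorem gives I = 0.34132 + (4.73)(2.297)² = 25.298 kg·m².
Total I = 0.56547 + 5.2868 + 25.298 = 31.15 kg·m².

31.2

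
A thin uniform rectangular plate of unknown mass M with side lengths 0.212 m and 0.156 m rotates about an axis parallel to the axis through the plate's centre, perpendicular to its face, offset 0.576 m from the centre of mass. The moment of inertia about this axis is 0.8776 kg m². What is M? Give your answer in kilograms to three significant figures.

2.60

I = I_cm + Md² = (1/12)M(a²+b²) + Md² = M·[0.0833333·[(0.212)² + (0.156)²] + (0.576)²] = M·0.33755.
So M = 0.8776 / 0.33755 = 2.5999 kg.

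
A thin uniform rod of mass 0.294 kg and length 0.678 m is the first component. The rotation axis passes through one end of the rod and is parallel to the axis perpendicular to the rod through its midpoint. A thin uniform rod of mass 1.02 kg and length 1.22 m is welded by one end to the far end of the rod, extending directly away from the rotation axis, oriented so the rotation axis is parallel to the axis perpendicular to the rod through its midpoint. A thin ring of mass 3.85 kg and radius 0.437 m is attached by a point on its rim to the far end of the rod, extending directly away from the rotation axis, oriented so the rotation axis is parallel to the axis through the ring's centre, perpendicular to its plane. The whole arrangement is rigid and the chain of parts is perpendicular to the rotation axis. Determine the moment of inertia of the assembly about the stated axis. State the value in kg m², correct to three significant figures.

23.6

Thin rod: I_cm = (1/12)ML² = (1/12)(0.294)(0.678)² = 0.011262 kg m²; centre at d = 0.339 m, so the parallel axis theorem gives I = 0.011262 + (0.294)(0.339)² = 0.045049 kg m².
Thin rod: I_cm = (1/12)ML² = (1/12)(1.02)(1.22)² = 0.12651 kg m²; centre at d = 0.339 + 0.339 + 0.61 = 1.288 m, so the parallel axis theorem gives I = 0.12651 + (1.02)(1.288)² = 1.8186 kg m².
Thin ring: I_cm = MR² = (3.85)(0.437)² = 0.73523 kg m²; centre at d = 0.339 + 0.339 + 0.61 + 0.61 + 0.437 = 2.335 m, so the parallel axis theorem gives I = 0.73523 + (3.85)(2.335)² = 21.726 kg m².
Total I = 0.045049 + 1.8186 + 21.726 = 23.59 kg m².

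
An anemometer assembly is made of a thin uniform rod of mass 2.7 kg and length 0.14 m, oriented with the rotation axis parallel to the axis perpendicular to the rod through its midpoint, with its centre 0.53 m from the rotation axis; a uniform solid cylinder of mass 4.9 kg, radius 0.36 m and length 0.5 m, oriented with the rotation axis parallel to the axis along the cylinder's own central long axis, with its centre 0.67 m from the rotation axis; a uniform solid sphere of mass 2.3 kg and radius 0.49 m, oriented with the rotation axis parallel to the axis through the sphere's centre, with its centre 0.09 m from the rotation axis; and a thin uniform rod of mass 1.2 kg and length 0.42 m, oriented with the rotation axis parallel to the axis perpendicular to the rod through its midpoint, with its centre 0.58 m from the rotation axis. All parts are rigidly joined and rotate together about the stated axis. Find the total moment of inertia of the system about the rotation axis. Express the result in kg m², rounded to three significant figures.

Thin rod: I_cm = (1/12)ML² = (1/12)(2.7)(0.14)² = 0.00441 kg m²; centre at d = 0.53 m, so the parallel axis theorem gives I = 0.00441 + (2.7)(0.53)² = 0.76284 kg m².
Solid cylinder: I_cm = (1/2)MR² = (1/2)(4.9)(0.36)² = 0.31752 kg m²; centre at d = 0.67 m, so the parallel axis theorem gives I = 0.31752 + (4.9)(0.67)² = 2.5171 kg m².
Solid sphere: I_cm = (2/5)MR² = (2/5)(2.3)(0.49)² = 0.22089 kg m²; centre at d = 0.09 m, so the parallel axis theorem gives I = 0.22089 + (2.3)(0.09)² = 0.23952 kg m².
Thin rod: I_cm = (1/12)ML² = (1/12)(1.2)(0.42)² = 0.01764 kg m²; centre at d = 0.58 m, so the parallel axis theorem gives I = 0.01764 + (1.2)(0.58)² = 0.42132 kg m².
Total I = 0.76284 + 2.5171 + 0.23952 + 0.42132 = 3.9408 kg m².

3.94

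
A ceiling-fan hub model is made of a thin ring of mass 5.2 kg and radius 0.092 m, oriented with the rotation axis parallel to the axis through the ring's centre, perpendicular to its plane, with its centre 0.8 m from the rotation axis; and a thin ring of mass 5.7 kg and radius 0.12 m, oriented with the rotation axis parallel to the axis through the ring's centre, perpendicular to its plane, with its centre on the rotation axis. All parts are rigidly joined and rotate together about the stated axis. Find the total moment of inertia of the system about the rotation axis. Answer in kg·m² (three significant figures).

Thin ring: I_cm = MR² = (5.2)(0.092)² = 0.044013 kg·m²; centre at d = 0.8 m, so the parallel axis theorem gives I = 0.044013 + (5.2)(0.8)² = 3.372 kg·m².
Thin ring: I_cm = MR² = (5.7)(0.12)² = 0.08208 kg·m²; axis through the centre, so I = 0.08208 kg·m².
Total I = 3.372 + 0.08208 = 3.4541 kg·m².

3.45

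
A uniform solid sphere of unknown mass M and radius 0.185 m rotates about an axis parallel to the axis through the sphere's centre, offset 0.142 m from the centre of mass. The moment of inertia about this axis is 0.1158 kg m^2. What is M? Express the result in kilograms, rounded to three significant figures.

I = I_cm + Md² = (2/5)MR² + Md² = M·[0.4·(0.185)² + (0.142)²] = M·0.033854.
So M = 0.1158 / 0.033854 = 3.4206 kg.

3.42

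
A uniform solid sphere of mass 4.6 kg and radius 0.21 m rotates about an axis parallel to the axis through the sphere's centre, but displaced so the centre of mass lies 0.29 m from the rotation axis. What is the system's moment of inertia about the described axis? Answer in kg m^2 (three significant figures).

I_cm = (2/5)MR² = (2/5)(4.6)(0.21)² = 0.081144 kg m^2; centre at d = 0.29 m, so the parallel axis theorem gives I = 0.081144 + (4.6)(0.29)² = 0.468 kg m^2.

0.468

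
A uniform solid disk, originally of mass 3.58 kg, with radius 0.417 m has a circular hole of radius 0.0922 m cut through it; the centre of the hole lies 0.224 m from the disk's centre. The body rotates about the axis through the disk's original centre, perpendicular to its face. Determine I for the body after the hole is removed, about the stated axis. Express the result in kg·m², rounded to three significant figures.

0.302

Unpierced body about its centre: I₀ = (1/2)MR² = (1/2)(3.58)(0.417)² = 0.31126 kg·m².
The removed disk has mass m = M·(r/R)² = (3.58)(0.0922/0.417)² = 0.17501 kg (same uniform areal density).
Its moment of inertia about the rotation axis (parallel-axis theorem): I_hole = (1/2)mr² + md² = (1/2)(0.17501)(0.0922)² + (0.17501)(0.224)² = 0.0095254 kg·m².
Treating the hole as negative mass, I = I₀ − I_hole = 0.31126 − 0.0095254 = 0.30174 kg·m².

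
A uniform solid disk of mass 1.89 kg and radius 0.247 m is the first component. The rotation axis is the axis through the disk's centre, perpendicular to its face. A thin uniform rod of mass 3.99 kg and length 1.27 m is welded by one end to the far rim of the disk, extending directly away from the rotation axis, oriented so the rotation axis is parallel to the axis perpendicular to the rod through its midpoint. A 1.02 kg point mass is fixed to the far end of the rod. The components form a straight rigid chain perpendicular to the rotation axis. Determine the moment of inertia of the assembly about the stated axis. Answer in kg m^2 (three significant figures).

6.05

Solid disk: I_cm = (1/2)MR² = (1/2)(1.89)(0.247)² = 0.057654 kg m^2; axis through the centre, so I = 0.057654 kg m^2.
Thin rod: I_cm = (1/12)ML² = (1/12)(3.99)(1.27)² = 0.53629 kg m^2; centre at d = 0.247 + 0.635 = 0.882 m, so I = I_cm + Md² gives I = 0.53629 + (3.99)(0.882)² = 3.6402 kg m^2.
Point mass: I_cm = 0; centre at d = 0.247 + 0.635 + 0.635 = 1.517 m, so I = I_cm + Md² gives I = 0 + (1.02)(1.517)² = 2.3473 kg m^2.
Total I = 0.057654 + 3.6402 + 2.3473 = 6.0452 kg m^2.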